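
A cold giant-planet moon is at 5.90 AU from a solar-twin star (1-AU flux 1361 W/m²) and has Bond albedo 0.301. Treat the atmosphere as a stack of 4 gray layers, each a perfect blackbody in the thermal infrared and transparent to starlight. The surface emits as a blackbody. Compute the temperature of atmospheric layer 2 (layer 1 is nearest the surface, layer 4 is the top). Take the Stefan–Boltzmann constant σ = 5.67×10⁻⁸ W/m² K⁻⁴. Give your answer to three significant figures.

Irradiance scales as 1/d², so S = 1361 W/m² × (1/5.90)² = 39.10 W/m².
The effective emission temperature is T_e = [S(1−α)/(4σ)]^¼ = 104.8 K.
In the N-layer model, layer k (counted from the surface) has T_k = (N+1−k)^(1/4)·T_e.
T_2 = (3)^(1/4)·104.8 = 137.9 K.

138 K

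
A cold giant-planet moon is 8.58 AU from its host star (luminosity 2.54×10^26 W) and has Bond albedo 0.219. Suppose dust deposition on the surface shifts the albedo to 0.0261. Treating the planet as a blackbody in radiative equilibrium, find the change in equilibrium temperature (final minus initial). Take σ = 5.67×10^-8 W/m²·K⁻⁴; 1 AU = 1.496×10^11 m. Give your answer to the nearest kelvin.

5 kelvin

d = 8.58 × 1.496×10^11 m = 1.284×10^12 m.
Spreading L over a sphere of radius d: S = 2.54×10^26/(4π·1.28×10^12²) = 12.27 W/m².
Initial: T₁ = [S(1−0.219)/(4σ)]^(1/4) = 80.62 K.
With α = 0.0261, T₂ = 85.20 K.
Change: 85.20 − 80.62 = 4.574 K.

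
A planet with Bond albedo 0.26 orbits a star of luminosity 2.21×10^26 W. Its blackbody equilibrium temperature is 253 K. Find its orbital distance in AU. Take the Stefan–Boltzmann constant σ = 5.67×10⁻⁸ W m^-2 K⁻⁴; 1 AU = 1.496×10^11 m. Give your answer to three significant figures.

Required flux: S = 4σT⁴/(1−α) = 1256 W m^-2.
From L = 4πd²S, d = √(2.21×10^26/(4π·1256)) = 1.183×10^11 m = 0.7911 AU.

0.791 AU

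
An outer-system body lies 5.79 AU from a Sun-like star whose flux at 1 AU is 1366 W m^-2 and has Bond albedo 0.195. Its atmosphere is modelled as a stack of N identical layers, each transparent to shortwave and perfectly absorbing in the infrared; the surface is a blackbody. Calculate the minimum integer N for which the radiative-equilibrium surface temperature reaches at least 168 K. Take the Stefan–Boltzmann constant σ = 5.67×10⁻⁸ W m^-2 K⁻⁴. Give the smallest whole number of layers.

5

Irradiance scales as 1/d², so S = 1366 W m^-2 × (1/5.79)² = 40.75 W m^-2.
OLR = S(1−α)/4 = 8.200 W m^-2; the top layer radiates at T_e = 109.7 K.
T_s = (N+1)^(1/4)·T_e ≥ 168 K requires N+1 ≥ (T_s/T_e)⁴ = (168/109.7)⁴ = 5.508.
Rounding up, N = 5.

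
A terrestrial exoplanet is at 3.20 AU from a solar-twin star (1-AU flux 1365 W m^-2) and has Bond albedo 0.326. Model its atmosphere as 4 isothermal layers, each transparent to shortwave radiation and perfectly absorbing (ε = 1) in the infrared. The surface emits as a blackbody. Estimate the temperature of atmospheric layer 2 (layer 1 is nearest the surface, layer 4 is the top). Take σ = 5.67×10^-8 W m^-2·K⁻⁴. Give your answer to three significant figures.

186 K

Flux at the orbit: S = 1365/(3.20)² = 133.3 W m^-2.
Top-of-atmosphere balance: σT_e⁴ = S(1−α)/4 = 22.46 W m^-2 → T_e = 141.1 K.
In the N-layer model, layer k (counted from the surface) has T_k = (N+1−k)^(1/4)·T_e.
T_2 = (3)^(1/4)·141.1 = 185.7 K.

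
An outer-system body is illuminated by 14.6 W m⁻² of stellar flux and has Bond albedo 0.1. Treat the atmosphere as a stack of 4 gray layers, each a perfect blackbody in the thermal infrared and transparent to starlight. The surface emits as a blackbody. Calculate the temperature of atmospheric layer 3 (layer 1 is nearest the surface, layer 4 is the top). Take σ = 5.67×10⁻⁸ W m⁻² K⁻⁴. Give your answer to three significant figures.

OLR = S(1−α)/4 = 3.285 W m⁻²; the top layer radiates at T_e = 87.24 K.
The net upward flux σT_e⁴ is constant between every pair of levels, so T_k⁴ = (N+1−k)T_e⁴.
T_3 = (2)^(1/4)·87.24 = 103.8 K.

104 K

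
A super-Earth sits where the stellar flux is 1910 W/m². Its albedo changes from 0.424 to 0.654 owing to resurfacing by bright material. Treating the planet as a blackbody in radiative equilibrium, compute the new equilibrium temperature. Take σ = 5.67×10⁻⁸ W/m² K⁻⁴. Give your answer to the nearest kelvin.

New equilibrium: T₂ = [(1−0.654)·1910/(4σ)]^(1/4) = 232.3 K.

232 K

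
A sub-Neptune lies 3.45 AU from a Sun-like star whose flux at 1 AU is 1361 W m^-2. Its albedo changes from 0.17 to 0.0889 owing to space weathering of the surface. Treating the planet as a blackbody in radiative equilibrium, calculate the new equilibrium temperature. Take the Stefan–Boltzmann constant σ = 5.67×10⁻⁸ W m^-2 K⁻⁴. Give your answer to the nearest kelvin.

Flux at the orbit: S = 1361/(3.45)² = 114.3 W m^-2.
With the new albedo, S(1−α₂)/4 = 26.05 W m^-2, so T₂ = 146.4 K.

146 kelvin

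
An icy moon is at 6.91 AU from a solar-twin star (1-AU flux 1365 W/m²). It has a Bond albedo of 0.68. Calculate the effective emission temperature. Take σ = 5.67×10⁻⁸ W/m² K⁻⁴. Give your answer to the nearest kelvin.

80 kelvin

Irradiance scales as 1/d², so S = 1365 W/m² × (1/6.91)² = 28.59 W/m².
Averaging over the sphere, the absorbed flux is S(1−α)/4 = 2.287 W/m².
Set σT⁴ = 2.287 → T = (2.287/σ)^(1/4) = 79.69 K.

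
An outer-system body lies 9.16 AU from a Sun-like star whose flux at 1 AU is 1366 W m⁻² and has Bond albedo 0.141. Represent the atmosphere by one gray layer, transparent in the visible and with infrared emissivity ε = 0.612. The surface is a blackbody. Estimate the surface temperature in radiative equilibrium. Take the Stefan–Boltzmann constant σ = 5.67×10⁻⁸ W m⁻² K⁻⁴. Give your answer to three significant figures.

97.1 K

By the inverse-square law, S = 1366/9.16² = 16.28 W m⁻².
The planet radiates to space at T_e = [S(1−α)/(4σ)]^(1/4) = 88.61 K.
For a single slab of emissivity ε, T_s⁴ = 2T_e⁴/(2−ε); thus T_s = 88.61·(1.441)^(1/4) = 97.09 K.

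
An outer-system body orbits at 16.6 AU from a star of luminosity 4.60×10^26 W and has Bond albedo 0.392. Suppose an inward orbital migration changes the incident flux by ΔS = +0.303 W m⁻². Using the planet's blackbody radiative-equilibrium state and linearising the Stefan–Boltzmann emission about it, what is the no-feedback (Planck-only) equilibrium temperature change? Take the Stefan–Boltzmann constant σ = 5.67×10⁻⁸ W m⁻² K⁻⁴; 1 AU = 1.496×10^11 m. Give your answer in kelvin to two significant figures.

0.81 K

Orbital distance: d = 16.6 AU = 2.483×10^12 m.
S = L/(4πd²) = 5.936 W m⁻².
Reference equilibrium: T_e = [S(1−α)/(4σ)]^(1/4) = 63.16 K.
TOA radiative forcing: ΔF = (1−α)ΔS/4 = 0.608·(+0.303)/4 = 0.04606 W m⁻².
Linearising σT⁴ gives d(σT⁴)/dT = 4σT_e³ = 0.05714 W m⁻² per K.
Hence the no-feedback warming is ΔF/(4σT_e³) = 0.806 K.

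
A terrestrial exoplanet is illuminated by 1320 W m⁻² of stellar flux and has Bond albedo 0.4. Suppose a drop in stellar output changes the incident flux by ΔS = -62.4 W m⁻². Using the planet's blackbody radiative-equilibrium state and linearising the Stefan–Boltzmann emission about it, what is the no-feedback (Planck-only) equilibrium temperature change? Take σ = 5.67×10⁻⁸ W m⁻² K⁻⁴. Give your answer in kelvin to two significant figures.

The baseline emission temperature is T_e = 243.1 K.
Only a fraction (1−α) is absorbed and it's spread over 4πR², so ΔF = (1−α)ΔS/4 = -9.360 W m⁻².
Linearising σT⁴ gives d(σT⁴)/dT = 4σT_e³ = 3.258 W m⁻² per K.
So ΔT₀ = -9.360/3.258 = -2.87 K.

-2.9 K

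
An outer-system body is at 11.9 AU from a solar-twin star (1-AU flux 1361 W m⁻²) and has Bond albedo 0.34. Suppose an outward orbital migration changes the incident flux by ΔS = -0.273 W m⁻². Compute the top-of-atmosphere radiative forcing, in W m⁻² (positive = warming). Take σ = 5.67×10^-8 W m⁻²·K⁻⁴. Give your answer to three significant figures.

Irradiance scales as 1/d², so S = 1361 W m⁻² × (1/11.9)² = 9.611 W m⁻².
TOA radiative forcing: ΔF = (1−α)ΔS/4 = 0.66·(-0.273)/4 = -0.04504 W m⁻².

-0.0450 W m⁻²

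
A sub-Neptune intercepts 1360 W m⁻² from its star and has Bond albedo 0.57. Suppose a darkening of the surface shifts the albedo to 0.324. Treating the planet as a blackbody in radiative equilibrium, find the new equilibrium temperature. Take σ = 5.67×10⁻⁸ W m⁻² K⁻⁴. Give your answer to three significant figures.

252 kelvin

T₂ = [S(1−α₂)/(4σ)]^(1/4) = [1360·0.676/(4σ)]^(1/4) = 252.3 K.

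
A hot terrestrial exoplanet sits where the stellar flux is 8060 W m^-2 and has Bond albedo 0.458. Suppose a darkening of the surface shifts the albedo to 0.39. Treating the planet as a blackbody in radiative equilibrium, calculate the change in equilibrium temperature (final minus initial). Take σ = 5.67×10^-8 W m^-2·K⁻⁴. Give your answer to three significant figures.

Before: T₁ = [8060·0.542/(4σ)]^(1/4) = 372.5 K.
Final:   T₂ = [S(1−0.39)/(4σ)]^(1/4) = 383.7 K.
Change: 383.7 − 372.5 = 11.17 K.

11.2 K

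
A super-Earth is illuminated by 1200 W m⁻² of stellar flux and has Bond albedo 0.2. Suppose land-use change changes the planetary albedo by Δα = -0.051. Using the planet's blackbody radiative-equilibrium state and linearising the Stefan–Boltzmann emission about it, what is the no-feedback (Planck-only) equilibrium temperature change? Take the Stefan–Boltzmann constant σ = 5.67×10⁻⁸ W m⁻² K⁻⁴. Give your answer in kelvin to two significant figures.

The baseline emission temperature is T_e = 255.1 K.
ΔF = −(S/4)Δα = −(1200/4)×(-0.051) = 15.30 W m⁻².
Planck response: λ_P = 4σT_e³ = 4·5.67×10⁻⁸·(255.1)³ = 3.764 W m⁻²/K.
Hence the no-feedback warming is ΔF/(4σT_e³) = 4.07 K.

4.1 kelvin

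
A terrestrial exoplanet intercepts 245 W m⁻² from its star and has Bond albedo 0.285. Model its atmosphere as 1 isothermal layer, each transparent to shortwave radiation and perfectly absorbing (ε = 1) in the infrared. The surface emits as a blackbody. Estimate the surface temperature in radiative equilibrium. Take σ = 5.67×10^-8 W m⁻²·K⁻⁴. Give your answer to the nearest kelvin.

Top-of-atmosphere balance: σT_e⁴ = S(1−α)/4 = 43.79 W m⁻² → T_e = 166.7 K.
With N = 1 opaque layers, T_s = (N+1)^(1/4)·T_e = 2^(1/4)·166.7 = 198.3 K.

198 kelvin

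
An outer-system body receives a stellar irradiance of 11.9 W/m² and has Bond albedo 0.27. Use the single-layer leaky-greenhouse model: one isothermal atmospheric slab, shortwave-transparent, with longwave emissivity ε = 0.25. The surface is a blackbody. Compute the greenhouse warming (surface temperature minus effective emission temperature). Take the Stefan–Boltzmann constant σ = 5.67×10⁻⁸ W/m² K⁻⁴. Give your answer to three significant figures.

Effective emission temperature (TOA balance): σT_e⁴ = S(1−α)/4 = 2.172 W/m² → T_e = 78.67 K.
The surface balance (absorbed SW + ε·downward IR = σT_s⁴) with T_a⁴ = T_s⁴/2 reduces to T_s = T_e·[2/(2−ε)]^¼ = 81.34 K.
Greenhouse warming: T_s − T_e = 2.671 K.

2.67 kelvin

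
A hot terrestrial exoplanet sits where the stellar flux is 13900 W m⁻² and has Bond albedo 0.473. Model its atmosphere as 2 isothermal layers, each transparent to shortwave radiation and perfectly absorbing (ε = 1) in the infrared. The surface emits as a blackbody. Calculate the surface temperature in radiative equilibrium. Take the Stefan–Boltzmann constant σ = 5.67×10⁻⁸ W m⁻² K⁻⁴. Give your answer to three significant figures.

OLR = S(1−α)/4 = 1831 W m⁻²; the top layer radiates at T_e = 423.9 K.
With N = 2 opaque layers, T_s = (N+1)^(1/4)·T_e = 3^(1/4)·423.9 = 557.9 K.

558 K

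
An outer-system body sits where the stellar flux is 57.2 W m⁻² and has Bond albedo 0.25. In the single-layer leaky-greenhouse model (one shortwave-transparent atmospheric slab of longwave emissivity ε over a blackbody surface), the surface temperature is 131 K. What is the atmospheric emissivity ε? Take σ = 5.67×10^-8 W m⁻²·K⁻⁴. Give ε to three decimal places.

TOA balance gives T_e = 117.3 K.
Inverting T_s⁴ = 2T_e⁴/(2−ε): (T_e/T_s)⁴ = 0.6423, so ε = 2(1 − 0.6423) = 0.7154.

0.715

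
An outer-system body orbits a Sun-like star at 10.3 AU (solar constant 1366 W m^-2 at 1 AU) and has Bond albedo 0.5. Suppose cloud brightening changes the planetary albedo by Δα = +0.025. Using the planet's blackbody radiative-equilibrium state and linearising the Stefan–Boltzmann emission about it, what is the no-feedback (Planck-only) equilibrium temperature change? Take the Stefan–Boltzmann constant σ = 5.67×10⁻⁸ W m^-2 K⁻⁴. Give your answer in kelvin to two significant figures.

-0.91 kelvin

Flux at the orbit: S = 1366/(10.3)² = 12.88 W m^-2.
Unperturbed T_e = [12.88·(1−0.5)/(4σ)]^¼ = 72.99 K.
ΔF = −(S/4)Δα = −(12.88/4)×(+0.025) = -0.08047 W m^-2.
Linearising σT⁴ gives d(σT⁴)/dT = 4σT_e³ = 0.08820 W m^-2 per K.
ΔT₀ = ΔF/λ_P = -0.08047/0.08820 = -0.912 K.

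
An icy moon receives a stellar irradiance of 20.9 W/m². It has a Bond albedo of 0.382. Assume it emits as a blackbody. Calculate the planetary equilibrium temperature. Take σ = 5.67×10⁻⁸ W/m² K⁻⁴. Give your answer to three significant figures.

86.9 K

The planet absorbs (1−α)S over its disc πR² and re-emits over 4πR², so the mean absorbed flux is (1−0.382)·20.90/4 = 3.229 W/m².
Balancing against σT⁴: T = (3.229/5.67×10⁻⁸)^(1/4) = 86.87 K.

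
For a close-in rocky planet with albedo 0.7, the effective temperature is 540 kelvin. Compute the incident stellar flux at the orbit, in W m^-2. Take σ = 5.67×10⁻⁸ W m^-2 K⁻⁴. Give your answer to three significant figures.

From S(1−α)/4 = σT⁴: S = 4σT⁴/(1−α).
The emitted flux is σT⁴ = 4821 W m^-2.
So S = 4×4821/(1−0.7) = 64280 W m^-2.

64300 W m^-2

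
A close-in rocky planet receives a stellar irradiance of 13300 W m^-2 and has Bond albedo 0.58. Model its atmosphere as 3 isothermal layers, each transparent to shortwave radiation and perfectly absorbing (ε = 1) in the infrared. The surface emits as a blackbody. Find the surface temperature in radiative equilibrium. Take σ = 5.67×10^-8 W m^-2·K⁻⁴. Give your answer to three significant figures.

560 K

The effective emission temperature is T_e = [S(1−α)/(4σ)]^¼ = 396.2 K.
Layer-by-layer balance gives σT_s⁴ = (N+1)σT_e⁴, so T_s = 4^¼·396.2 = 560.2 K.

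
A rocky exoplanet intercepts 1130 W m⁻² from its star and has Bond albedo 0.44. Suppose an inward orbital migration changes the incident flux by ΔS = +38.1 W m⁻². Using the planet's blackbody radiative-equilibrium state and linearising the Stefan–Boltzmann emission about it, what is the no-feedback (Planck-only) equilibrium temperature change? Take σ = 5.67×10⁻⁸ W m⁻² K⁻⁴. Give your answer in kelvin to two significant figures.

1.9 K

The baseline emission temperature is T_e = 229.8 K.
ΔF = Δ[S(1−α)]/4 = (1−0.44)·+38.1/4 = 5.334 W m⁻².
The Planck feedback parameter is 4σT_e³ = 2.753 W m⁻²/K.
So ΔT₀ = 5.334/2.753 = 1.94 K.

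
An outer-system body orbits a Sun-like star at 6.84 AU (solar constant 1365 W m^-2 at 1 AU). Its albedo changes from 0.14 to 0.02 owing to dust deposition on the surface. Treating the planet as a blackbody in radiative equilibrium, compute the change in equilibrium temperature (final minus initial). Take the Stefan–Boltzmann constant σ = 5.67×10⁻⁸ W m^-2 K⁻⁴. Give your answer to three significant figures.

Flux at the orbit: S = 1365/(6.84)² = 29.18 W m^-2.
Before: T₁ = [29.18·0.86/(4σ)]^(1/4) = 102.6 K.
After:  T₂ = [29.18·0.98/(4σ)]^(1/4) = 106.0 K.
ΔT = T₂ − T₁ = 3.404 K.

3.40 K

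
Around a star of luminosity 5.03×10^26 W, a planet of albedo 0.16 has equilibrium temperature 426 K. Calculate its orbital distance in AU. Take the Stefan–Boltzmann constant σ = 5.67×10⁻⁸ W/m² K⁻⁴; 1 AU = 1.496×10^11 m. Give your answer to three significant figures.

Energy balance gives S = 4σT⁴/(1−α) = 8892 W/m².
From L = 4πd²S, d = √(5.03×10^26/(4π·8892)) = 6.709×10^10 m = 0.4485 AU.

0.448 AU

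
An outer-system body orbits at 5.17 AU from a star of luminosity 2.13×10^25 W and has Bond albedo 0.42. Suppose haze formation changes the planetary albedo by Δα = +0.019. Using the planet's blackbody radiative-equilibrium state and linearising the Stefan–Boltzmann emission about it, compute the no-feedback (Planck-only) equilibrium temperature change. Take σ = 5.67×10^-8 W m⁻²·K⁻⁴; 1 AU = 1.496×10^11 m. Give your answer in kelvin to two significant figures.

Orbital distance: d = 5.17 AU = 7.734×10^11 m.
Flux at the orbit: S = L/(4πd²) = 2.13×10^25/(4π·(7.73×10^11)²) = 2.834 W m⁻².
Reference equilibrium: T_e = [S(1−α)/(4σ)]^(1/4) = 51.88 K.
ΔF = −(S/4)Δα = −(2.834/4)×(+0.019) = -0.01346 W m⁻².
Linearising σT⁴ gives d(σT⁴)/dT = 4σT_e³ = 0.03168 W m⁻² per K.
ΔT₀ = ΔF/λ_P = -0.01346/0.03168 = -0.425 K.

-0.42 K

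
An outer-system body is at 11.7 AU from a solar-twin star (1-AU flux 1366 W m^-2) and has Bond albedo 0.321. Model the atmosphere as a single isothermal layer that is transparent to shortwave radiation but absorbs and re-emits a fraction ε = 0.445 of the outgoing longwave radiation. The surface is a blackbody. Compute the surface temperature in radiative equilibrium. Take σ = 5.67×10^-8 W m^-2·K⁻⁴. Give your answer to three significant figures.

78.7 K

Flux at the orbit: S = 1366/(11.7)² = 9.979 W m^-2.
At the top of the atmosphere, σT_e⁴ = S(1−α)/4 = 1.694 W m^-2, giving T_e = 73.93 K.
Surface balance with a leaky layer gives σT_s⁴ = σT_e⁴·2/(2−ε), so T_s = T_e·[2/(2−0.445)]^(1/4) = 78.73 K.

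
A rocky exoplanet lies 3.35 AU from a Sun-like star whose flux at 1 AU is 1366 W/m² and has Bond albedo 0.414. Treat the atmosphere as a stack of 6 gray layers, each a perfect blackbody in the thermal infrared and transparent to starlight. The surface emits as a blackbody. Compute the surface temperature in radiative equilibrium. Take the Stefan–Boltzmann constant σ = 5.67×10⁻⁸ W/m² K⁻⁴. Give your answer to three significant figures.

217 K

Irradiance scales as 1/d², so S = 1366 W/m² × (1/3.35)² = 121.7 W/m².
The effective emission temperature is T_e = [S(1−α)/(4σ)]^¼ = 133.2 K.
With N = 6 opaque layers, T_s = (N+1)^(1/4)·T_e = 7^(1/4)·133.2 = 216.6 K.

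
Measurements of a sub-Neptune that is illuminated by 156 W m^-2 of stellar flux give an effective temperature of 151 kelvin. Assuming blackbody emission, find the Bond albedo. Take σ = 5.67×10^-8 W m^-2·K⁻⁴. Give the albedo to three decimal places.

0.244

Energy balance: S(1−α)/4 = σT⁴, so 1−α = 4σT⁴/S.
σT⁴ = 29.48 W m^-2, so 4σT⁴ = 117.9 W m^-2.
Hence α = 1 − 117.9/156.0 = 0.2442.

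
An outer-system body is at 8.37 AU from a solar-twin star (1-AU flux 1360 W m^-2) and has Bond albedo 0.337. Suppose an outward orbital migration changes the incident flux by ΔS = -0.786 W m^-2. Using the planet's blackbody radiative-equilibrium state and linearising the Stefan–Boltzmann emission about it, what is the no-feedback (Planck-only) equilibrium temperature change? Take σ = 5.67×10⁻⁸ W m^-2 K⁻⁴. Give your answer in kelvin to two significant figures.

By the inverse-square law, S = 1360/8.37² = 19.41 W m^-2.
Unperturbed T_e = [19.41·(1−0.337)/(4σ)]^¼ = 86.79 K.
TOA radiative forcing: ΔF = (1−α)ΔS/4 = 0.663·(-0.786)/4 = -0.1303 W m^-2.
Planck response: λ_P = 4σT_e³ = 4·5.67×10⁻⁸·(86.79)³ = 0.1483 W m^-2/K.
Hence the no-feedback warming is ΔF/(4σT_e³) = -0.879 K.

-0.88 K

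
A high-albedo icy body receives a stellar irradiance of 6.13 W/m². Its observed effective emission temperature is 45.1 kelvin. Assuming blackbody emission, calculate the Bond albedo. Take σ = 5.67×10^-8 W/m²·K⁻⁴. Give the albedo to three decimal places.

0.847

From σT⁴ = S(1−α)/4 we invert for α: 1−α = 4σT⁴/S.
4σT⁴ = 4·5.67×10⁻⁸·(45.1)⁴ = 0.9383 W/m².
1−α = 0.9383/6.130 = 0.1531, so α = 0.8469.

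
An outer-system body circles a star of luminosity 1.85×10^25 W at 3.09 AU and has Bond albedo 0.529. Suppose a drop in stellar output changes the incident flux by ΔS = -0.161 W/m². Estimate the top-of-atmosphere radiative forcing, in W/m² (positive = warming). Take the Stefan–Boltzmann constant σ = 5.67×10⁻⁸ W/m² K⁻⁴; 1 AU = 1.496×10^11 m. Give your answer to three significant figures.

-0.0190 W/m²

d = 3.09 × 1.496×10^11 m = 4.623×10^11 m.
S = L/(4πd²) = 6.889 W/m².
Only a fraction (1−α) is absorbed and it's spread over 4πR², so ΔF = (1−α)ΔS/4 = -0.01896 W/m².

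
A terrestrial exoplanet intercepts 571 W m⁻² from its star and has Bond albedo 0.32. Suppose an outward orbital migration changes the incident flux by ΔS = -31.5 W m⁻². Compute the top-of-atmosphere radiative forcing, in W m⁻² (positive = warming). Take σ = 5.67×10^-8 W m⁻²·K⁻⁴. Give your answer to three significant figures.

Only a fraction (1−α) is absorbed and it's spread over 4πR², so ΔF = (1−α)ΔS/4 = -5.355 W m⁻².

-5.35 W m⁻²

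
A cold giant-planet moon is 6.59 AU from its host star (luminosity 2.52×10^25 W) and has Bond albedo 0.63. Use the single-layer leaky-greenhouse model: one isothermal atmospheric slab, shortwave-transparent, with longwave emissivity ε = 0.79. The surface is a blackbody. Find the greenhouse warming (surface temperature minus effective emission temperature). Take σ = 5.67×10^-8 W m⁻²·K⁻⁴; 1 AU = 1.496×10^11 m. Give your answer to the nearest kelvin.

6 K

d = 6.59 × 1.496×10^11 m = 9.859×10^11 m.
Flux at the orbit: S = L/(4πd²) = 2.52×10^25/(4π·(9.86×10^11)²) = 2.063 W m⁻².
At the top of the atmosphere, σT_e⁴ = S(1−α)/4 = 0.1909 W m⁻², giving T_e = 42.83 K.
Surface balance with a leaky layer gives σT_s⁴ = σT_e⁴·2/(2−ε), so T_s = T_e·[2/(2−0.79)]^(1/4) = 48.57 K.
T_s − T_e = 48.57 − 42.83 = 5.734 K.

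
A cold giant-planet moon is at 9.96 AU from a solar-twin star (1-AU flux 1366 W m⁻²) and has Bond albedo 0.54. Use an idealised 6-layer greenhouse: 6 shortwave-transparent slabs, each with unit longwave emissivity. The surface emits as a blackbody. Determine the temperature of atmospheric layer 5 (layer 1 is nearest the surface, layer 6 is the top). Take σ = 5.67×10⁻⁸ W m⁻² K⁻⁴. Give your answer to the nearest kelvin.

86 K

By the inverse-square law, S = 1366/9.96² = 13.77 W m⁻².
The effective emission temperature is T_e = [S(1−α)/(4σ)]^¼ = 72.70 K.
Each opaque layer satisfies 2T_j⁴ = T_{j−1}⁴ + T_{j+1}⁴, giving T_k⁴ = (N+1−k)T_e⁴.
With k = 5: T_5 = (6+1−5)^¼·72.70 K = 86.45 K.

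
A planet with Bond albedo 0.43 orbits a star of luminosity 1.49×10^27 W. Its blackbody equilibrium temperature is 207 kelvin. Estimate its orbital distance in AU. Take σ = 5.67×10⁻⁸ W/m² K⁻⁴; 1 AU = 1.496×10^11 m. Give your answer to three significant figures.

The flux needed for this T is 4σT⁴/(1−0.43) = 730.5 W/m².
From L = 4πd²S, d = √(1.49×10^27/(4π·730.5)) = 4.029×10^11 m = 2.693 AU.

2.69 AU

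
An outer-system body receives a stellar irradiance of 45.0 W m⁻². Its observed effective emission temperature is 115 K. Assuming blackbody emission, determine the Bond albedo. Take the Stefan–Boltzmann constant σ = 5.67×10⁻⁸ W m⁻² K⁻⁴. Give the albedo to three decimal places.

0.119

From σT⁴ = S(1−α)/4 we invert for α: 1−α = 4σT⁴/S.
4σT⁴ = 4·5.67×10⁻⁸·(115)⁴ = 39.67 W m⁻².
Hence α = 1 − 39.67/45.00 = 0.1185.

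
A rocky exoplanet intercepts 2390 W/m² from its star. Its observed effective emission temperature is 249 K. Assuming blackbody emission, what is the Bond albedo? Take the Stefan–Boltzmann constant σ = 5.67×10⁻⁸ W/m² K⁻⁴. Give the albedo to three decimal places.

Rearranging the radiative balance, α = 1 − 4σT⁴/S.
4σT⁴ = 4·5.67×10⁻⁸·(249)⁴ = 871.8 W/m².
1−α = 871.8/2390 = 0.3648, so α = 0.6352.

0.635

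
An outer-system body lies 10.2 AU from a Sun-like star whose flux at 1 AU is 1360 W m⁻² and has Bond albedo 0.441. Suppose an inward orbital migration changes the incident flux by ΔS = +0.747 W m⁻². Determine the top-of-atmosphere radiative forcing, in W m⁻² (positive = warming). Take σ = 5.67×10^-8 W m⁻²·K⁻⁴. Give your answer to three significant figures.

0.104 W m⁻²

By the inverse-square law, S = 1360/10.2² = 13.07 W m⁻².
ΔF = Δ[S(1−α)]/4 = (1−0.441)·+0.747/4 = 0.1044 W m⁻².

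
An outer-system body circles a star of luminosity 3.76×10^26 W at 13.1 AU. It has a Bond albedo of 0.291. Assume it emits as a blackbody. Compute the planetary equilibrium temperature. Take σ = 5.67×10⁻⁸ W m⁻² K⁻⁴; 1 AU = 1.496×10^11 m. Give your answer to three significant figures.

d = 13.1 × 1.496×10^11 m = 1.960×10^12 m.
Spreading L over a sphere of radius d: S = 3.76×10^26/(4π·1.96×10^12²) = 7.791 W m⁻².
The planet absorbs (1−α)S over its disc πR² and re-emits over 4πR², so the mean absorbed flux is (1−0.291)·7.791/4 = 1.381 W m⁻².
Balancing against σT⁴: T = (1.381/5.67×10⁻⁸)^(1/4) = 70.25 K.

70.2 K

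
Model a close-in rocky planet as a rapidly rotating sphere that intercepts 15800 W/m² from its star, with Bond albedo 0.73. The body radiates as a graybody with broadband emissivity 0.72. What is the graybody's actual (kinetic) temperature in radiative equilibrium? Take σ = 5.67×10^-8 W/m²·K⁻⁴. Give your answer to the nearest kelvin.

The planet absorbs (1−α)S over its disc πR² and re-emits over 4πR², so the mean absorbed flux is (1−0.73)·15800/4 = 1066 W/m².
Equating to εσT⁴ with ε = 0.72: T = (1066/0.72σ)^(1/4) = 402.0 K.

402 K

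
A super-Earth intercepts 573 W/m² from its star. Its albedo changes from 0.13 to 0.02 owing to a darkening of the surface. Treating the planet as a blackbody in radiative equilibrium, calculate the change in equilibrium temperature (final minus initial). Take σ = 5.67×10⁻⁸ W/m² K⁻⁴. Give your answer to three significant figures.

6.54 K

With α = 0.13, T₁ = 216.5 K.
Final:   T₂ = [S(1−0.02)/(4σ)]^(1/4) = 223.1 K.
ΔT = T₂ − T₁ = 6.542 K.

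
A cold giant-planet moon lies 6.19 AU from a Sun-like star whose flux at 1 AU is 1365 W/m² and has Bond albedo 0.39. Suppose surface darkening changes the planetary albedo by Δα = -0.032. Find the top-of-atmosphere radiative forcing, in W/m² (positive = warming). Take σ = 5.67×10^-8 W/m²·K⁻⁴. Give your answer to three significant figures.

Flux at the orbit: S = 1365/(6.19)² = 35.62 W/m².
The change in absorbed flux is Δ[S(1−α)/4] = −SΔα/4 = 0.2850 W/m².

0.285 W/m²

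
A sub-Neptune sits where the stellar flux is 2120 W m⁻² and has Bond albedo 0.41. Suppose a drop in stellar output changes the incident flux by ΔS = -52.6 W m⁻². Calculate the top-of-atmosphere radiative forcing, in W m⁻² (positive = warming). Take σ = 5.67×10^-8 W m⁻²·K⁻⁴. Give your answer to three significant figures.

-7.76 W m⁻²

TOA radiative forcing: ΔF = (1−α)ΔS/4 = 0.59·(-52.6)/4 = -7.759 W m⁻².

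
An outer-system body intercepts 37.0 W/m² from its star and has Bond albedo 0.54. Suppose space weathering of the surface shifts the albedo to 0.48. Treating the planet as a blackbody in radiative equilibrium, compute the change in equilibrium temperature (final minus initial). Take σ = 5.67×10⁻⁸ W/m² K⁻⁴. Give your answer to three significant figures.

2.90 K

With α = 0.54, T₁ = 93.07 K.
Final:   T₂ = [S(1−0.48)/(4σ)]^(1/4) = 95.97 K.
Change: 95.97 − 93.07 = 2.897 K.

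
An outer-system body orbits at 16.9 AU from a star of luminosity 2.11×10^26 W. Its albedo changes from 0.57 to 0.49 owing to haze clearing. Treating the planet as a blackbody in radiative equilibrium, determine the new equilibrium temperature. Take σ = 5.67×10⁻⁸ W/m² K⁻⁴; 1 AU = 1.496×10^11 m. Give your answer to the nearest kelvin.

49 kelvin

d = 16.9 × 1.496×10^11 m = 2.528×10^12 m.
S = L/(4πd²) = 2.627 W/m².
With the new albedo, S(1−α₂)/4 = 0.3349 W/m², so T₂ = 49.30 K.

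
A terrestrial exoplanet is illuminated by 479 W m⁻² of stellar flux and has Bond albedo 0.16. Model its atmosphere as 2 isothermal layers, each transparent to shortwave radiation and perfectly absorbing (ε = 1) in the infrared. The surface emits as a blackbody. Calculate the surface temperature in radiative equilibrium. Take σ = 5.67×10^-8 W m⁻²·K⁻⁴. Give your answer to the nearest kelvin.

The effective emission temperature is T_e = [S(1−α)/(4σ)]^¼ = 205.2 K.
With N = 2 opaque layers, T_s = (N+1)^(1/4)·T_e = 3^(1/4)·205.2 = 270.1 K.

270 K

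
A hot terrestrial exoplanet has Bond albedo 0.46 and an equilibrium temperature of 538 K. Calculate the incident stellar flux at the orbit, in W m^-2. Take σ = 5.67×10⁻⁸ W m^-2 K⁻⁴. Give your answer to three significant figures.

35200 W m^-2

From S(1−α)/4 = σT⁴: S = 4σT⁴/(1−α).
σT⁴ = 5.67×10⁻⁸·(538)⁴ = 4750 W m^-2.
So S = 4×4750/(1−0.46) = 35190 W m^-2.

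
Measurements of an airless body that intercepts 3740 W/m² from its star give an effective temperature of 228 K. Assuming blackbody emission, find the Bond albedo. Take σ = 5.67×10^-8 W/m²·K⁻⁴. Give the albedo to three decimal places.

From σT⁴ = S(1−α)/4 we invert for α: 1−α = 4σT⁴/S.
4σT⁴ = 4·5.67×10⁻⁸·(228)⁴ = 612.9 W/m².
1−α = 612.9/3740 = 0.1639, so α = 0.8361.

0.836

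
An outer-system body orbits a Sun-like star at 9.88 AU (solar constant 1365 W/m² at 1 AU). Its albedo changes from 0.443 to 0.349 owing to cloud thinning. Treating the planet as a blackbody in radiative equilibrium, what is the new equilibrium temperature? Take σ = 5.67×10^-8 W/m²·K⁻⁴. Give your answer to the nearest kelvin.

Flux at the orbit: S = 1365/(9.88)² = 13.98 W/m².
New equilibrium: T₂ = [(1−0.349)·13.98/(4σ)]^(1/4) = 79.60 K.

80 kelvin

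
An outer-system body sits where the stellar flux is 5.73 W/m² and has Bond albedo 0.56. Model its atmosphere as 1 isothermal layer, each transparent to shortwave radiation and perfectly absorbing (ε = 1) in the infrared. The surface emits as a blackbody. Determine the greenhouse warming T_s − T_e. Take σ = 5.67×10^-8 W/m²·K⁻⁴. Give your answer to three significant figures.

10.9 K

The effective emission temperature is T_e = [S(1−α)/(4σ)]^¼ = 57.74 K.
Surface: T_s = (2)^¼·T_e = 68.67 K.
Warming: T_s − T_e = 10.93 K.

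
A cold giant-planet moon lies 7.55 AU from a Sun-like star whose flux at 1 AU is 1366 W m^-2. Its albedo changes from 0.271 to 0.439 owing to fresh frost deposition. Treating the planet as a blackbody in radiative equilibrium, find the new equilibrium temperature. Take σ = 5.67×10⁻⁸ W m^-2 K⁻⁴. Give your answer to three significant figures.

Irradiance scales as 1/d², so S = 1366 W m^-2 × (1/7.55)² = 23.96 W m^-2.
With the new albedo, S(1−α₂)/4 = 3.361 W m^-2, so T₂ = 87.74 K.

87.7 K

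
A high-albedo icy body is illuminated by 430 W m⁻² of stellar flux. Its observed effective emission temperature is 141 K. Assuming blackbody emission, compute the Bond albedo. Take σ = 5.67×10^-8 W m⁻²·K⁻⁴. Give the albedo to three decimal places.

0.792

From σT⁴ = S(1−α)/4 we invert for α: 1−α = 4σT⁴/S.
4σT⁴ = 4·5.67×10⁻⁸·(141)⁴ = 89.64 W m⁻².
Hence α = 1 − 89.64/430.0 = 0.7915.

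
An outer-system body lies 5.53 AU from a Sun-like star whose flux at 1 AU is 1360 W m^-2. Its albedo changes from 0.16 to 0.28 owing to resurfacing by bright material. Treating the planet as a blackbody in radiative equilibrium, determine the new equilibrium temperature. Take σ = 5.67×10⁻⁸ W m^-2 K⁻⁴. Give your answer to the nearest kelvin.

109 K

By the inverse-square law, S = 1360/5.53² = 44.47 W m^-2.
T₂ = [S(1−α₂)/(4σ)]^(1/4) = [44.47·0.72/(4σ)]^(1/4) = 109.0 K.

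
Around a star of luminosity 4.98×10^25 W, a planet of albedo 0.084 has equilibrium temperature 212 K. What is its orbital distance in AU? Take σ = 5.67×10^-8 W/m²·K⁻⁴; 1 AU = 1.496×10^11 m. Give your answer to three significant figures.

Energy balance gives S = 4σT⁴/(1−α) = 500.1 W/m².
S = L/(4πd²) → d = √(L/4πS) = √(4.98×10^25/(4π·500.1)) = 8.902×10^10 m = 0.5950 AU.

0.595 AU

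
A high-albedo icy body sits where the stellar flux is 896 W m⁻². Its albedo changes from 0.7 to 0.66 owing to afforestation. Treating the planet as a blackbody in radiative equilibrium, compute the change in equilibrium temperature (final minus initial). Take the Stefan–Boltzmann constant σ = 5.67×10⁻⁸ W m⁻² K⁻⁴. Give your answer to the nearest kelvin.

With α = 0.7, T₁ = 185.5 K.
With α = 0.66, T₂ = 191.4 K.
Change: 191.4 − 185.5 = 5.898 K.

6 K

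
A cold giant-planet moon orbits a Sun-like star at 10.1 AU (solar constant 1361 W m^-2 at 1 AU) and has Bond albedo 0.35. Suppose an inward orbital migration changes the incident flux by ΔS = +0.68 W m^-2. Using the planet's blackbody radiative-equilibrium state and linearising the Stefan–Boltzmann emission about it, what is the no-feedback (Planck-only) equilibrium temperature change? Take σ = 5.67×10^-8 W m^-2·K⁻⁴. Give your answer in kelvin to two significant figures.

Flux at the orbit: S = 1361/(10.1)² = 13.34 W m^-2.
Unperturbed T_e = [13.34·(1−0.35)/(4σ)]^¼ = 78.64 K.
ΔF = Δ[S(1−α)]/4 = (1−0.35)·+0.68/4 = 0.1105 W m^-2.
The Planck feedback parameter is 4σT_e³ = 0.1103 W m^-2/K.
Hence the no-feedback warming is ΔF/(4σT_e³) = 1.00 K.

1.0 K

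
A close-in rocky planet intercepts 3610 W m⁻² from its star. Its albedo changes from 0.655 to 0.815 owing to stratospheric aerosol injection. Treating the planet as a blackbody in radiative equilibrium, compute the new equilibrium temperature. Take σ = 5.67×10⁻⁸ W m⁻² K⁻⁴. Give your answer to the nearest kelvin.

With the new albedo, S(1−α₂)/4 = 167.0 W m⁻², so T₂ = 232.9 K.

233 K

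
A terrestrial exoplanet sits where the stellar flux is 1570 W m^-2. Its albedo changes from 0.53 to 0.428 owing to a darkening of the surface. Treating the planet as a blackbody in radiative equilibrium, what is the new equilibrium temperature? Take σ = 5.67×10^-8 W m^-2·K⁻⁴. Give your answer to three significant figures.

T₂ = [S(1−α₂)/(4σ)]^(1/4) = [1570·0.572/(4σ)]^(1/4) = 250.8 K.

251 kelvin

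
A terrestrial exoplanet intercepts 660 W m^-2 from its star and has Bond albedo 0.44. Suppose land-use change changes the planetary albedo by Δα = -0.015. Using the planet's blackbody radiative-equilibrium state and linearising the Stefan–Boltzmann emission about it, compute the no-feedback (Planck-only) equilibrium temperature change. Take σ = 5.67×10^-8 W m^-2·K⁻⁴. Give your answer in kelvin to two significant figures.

Reference equilibrium: T_e = [S(1−α)/(4σ)]^(1/4) = 200.9 K.
ΔF = −(S/4)Δα = −(660.0/4)×(-0.015) = 2.475 W m^-2.
Planck response: λ_P = 4σT_e³ = 4·5.67×10⁻⁸·(200.9)³ = 1.840 W m^-2/K.
Hence the no-feedback warming is ΔF/(4σT_e³) = 1.35 K.

1.3 K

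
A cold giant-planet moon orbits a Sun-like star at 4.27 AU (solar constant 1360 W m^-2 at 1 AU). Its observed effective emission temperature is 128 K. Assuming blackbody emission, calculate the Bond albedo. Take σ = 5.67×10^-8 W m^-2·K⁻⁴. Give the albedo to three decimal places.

0.184

Flux at the orbit: S = 1360/(4.27)² = 74.59 W m^-2.
Rearranging the radiative balance, α = 1 − 4σT⁴/S.
4σT⁴ = 4·5.67×10⁻⁸·(128)⁴ = 60.88 W m^-2.
1−α = 60.88/74.59 = 0.8162, so α = 0.1838.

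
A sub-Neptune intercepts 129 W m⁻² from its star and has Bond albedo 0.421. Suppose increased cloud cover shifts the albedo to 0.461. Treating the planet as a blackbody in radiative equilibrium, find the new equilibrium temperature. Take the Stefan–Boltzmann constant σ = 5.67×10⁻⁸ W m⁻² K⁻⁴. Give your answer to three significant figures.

132 K

New equilibrium: T₂ = [(1−0.461)·129.0/(4σ)]^(1/4) = 132.3 K.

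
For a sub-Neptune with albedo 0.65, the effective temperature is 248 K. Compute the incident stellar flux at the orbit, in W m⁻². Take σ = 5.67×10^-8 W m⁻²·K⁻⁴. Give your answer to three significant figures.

2450 W m⁻²

From S(1−α)/4 = σT⁴: S = 4σT⁴/(1−α).
σT⁴ = 5.67×10⁻⁸·(248)⁴ = 214.5 W m⁻².
S = 4·214.5/0.35 = 2451 W m⁻².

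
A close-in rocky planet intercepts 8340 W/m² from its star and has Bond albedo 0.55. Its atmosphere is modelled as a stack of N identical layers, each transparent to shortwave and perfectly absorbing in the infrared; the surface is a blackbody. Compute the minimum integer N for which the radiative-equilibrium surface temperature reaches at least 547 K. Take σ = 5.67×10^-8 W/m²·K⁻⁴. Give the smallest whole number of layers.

OLR = S(1−α)/4 = 938.2 W/m²; the top layer radiates at T_e = 358.7 K.
T_s = (N+1)^(1/4)·T_e ≥ 547 K requires N+1 ≥ (T_s/T_e)⁴ = (547/358.7)⁴ = 5.410.
Rounding up, N = 5.

5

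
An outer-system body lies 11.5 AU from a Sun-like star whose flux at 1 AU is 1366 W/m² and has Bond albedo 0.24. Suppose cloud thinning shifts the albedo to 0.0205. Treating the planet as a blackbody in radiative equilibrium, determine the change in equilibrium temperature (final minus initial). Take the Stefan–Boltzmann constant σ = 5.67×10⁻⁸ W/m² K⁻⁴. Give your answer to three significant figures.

Flux at the orbit: S = 1366/(11.5)² = 10.33 W/m².
Before: T₁ = [10.33·0.76/(4σ)]^(1/4) = 76.70 K.
After:  T₂ = [10.33·0.98/(4σ)]^(1/4) = 81.72 K.
Change: 81.72 − 76.70 = 5.023 K.

5.02 K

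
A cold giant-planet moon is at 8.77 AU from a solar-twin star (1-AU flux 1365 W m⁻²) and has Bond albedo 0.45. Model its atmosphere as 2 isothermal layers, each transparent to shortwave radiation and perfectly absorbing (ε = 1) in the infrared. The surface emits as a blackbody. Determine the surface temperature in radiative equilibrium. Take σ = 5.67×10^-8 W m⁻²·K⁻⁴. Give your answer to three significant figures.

By the inverse-square law, S = 1365/8.77² = 17.75 W m⁻².
Top-of-atmosphere balance: σT_e⁴ = S(1−α)/4 = 2.440 W m⁻² → T_e = 81.00 K.
Layer-by-layer balance gives σT_s⁴ = (N+1)σT_e⁴, so T_s = 3^¼·81.00 = 106.6 K.

107 kelvin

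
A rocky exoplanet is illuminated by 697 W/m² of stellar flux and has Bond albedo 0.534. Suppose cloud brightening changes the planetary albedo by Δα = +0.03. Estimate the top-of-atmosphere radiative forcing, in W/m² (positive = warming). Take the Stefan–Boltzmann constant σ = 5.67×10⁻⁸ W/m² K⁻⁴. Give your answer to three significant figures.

TOA radiative forcing: ΔF = −S·Δα/4 = −697.0·(+0.03)/4 = -5.228 W/m².

-5.23 W/m²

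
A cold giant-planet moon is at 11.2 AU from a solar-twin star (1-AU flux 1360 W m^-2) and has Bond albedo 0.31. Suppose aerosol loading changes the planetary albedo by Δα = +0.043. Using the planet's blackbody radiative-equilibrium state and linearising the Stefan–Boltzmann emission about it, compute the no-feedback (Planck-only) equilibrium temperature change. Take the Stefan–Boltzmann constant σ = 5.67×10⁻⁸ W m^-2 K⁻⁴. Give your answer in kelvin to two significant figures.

-1.2 kelvin

Flux at the orbit: S = 1360/(11.2)² = 10.84 W m^-2.
The baseline emission temperature is T_e = 75.78 K.
The change in absorbed flux is Δ[S(1−α)/4] = −SΔα/4 = -0.1165 W m^-2.
The Planck feedback parameter is 4σT_e³ = 0.09871 W m^-2/K.
So ΔT₀ = -0.1165/0.09871 = -1.18 K.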